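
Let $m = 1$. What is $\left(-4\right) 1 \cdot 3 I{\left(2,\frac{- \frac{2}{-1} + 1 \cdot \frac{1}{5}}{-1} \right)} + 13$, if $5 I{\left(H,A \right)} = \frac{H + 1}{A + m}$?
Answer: $19$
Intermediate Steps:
$I{\left(H,A \right)} = \frac{1 + H}{5 \left(1 + A\right)}$ ($I{\left(H,A \right)} = \frac{\left(H + 1\right) \frac{1}{A + 1}}{5} = \frac{\left(1 + H\right) \frac{1}{1 + A}}{5} = \frac{\frac{1}{1 + A} \left(1 + H\right)}{5} = \frac{1 + H}{5 \left(1 + A\right)}$)
$\left(-4\right) 1 \cdot 3 I{\left(2,\frac{- \frac{2}{-1} + 1 \cdot \frac{1}{5}}{-1} \right)} + 13 = \left(-4\right) 1 \cdot 3 \frac{1 + 2}{5 \left(1 + \frac{- \frac{2}{-1} + 1 \cdot \frac{1}{5}}{-1}\right)} + 13 = \left(-4\right) 3 \cdot \frac{1}{5} \frac{1}{1 + \left(\left(-2\right) \left(-1\right) + 1 \cdot \frac{1}{5}\right) \left(-1\right)} 3 + 13 = - 12 \cdot \frac{1}{5} \frac{1}{1 + \left(2 + \frac{1}{5}\right) \left(-1\right)} 3 + 13 = - 12 \cdot \frac{1}{5} \frac{1}{1 + \frac{11}{5} \left(-1\right)} 3 + 13 = - 12 \cdot \frac{1}{5} \frac{1}{1 - \frac{11}{5}} \cdot 3 + 13 = - 12 \cdot \frac{1}{5} \frac{1}{- \frac{6}{5}} \cdot 3 + 13 = - 12 \cdot \frac{1}{5} \left(- \frac{5}{6}\right) 3 + 13 = \left(-12\right) \left(- \frac{1}{2}\right) + 13 = 6 + 13 = 19$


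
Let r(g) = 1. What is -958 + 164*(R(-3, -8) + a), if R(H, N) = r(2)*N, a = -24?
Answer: -6206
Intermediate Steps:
R(H, N) = N (R(H, N) = 1*N = N)
-958 + 164*(R(-3, -8) + a) = -958 + 164*(-8 - 24) = -958 + 164*(-32) = -958 - 5248 = -6206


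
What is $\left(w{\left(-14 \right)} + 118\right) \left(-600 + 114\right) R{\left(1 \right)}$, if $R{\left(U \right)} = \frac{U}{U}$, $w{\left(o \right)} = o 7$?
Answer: $-9720$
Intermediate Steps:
$w{\left(o \right)} = 7 o$
$R{\left(U \right)} = 1$
$\left(w{\left(-14 \right)} + 118\right) \left(-600 + 114\right) R{\left(1 \right)} = \left(7 \left(-14\right) + 118\right) \left(-600 + 114\right) 1 = \left(-98 + 118\right) \left(-486\right) 1 = 20 \left(-486\right) 1 = \left(-9720\right) 1 = -9720$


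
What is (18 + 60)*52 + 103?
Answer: 4159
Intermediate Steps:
(18 + 60)*52 + 103 = 78*52 + 103 = 4056 + 103 = 4159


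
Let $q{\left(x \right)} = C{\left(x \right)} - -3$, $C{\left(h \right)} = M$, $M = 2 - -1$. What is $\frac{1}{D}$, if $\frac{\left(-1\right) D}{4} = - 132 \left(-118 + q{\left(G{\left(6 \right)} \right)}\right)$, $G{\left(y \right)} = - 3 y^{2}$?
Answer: $- \frac{1}{59136} \approx -1.691 \cdot 10^{-5}$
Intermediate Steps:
$M = 3$ ($M = 2 + 1 = 3$)
$C{\left(h \right)} = 3$
$q{\left(x \right)} = 6$ ($q{\left(x \right)} = 3 - -3 = 3 + 3 = 6$)
$D = -59136$ ($D = - 4 \left(- 132 \left(-118 + 6\right)\right) = - 4 \left(\left(-132\right) \left(-112\right)\right) = \left(-4\right) 14784 = -59136$)
$\frac{1}{D} = \frac{1}{-59136} = - \frac{1}{59136}$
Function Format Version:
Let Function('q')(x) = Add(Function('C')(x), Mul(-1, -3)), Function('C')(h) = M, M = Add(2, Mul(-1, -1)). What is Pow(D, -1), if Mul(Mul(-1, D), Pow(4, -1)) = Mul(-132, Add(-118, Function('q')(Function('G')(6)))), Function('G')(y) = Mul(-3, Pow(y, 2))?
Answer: Rational(-1, 59136) ≈ -1.6910e-5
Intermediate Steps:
M = 3 (M = Add(2, 1) = 3)
Function('C')(h) = 3
Function('q')(x) = 6 (Function('q')(x) = Add(3, Mul(-1, -3)) = Add(3, 3) = 6)
D = -59136 (D = Mul(-4, Mul(-132, Add(-118, 6))) = Mul(-4, Mul(-132, -112)) = Mul(-4, 14784) = -59136)
Pow(D, -1) = Pow(-59136, -1) = Rational(-1, 59136)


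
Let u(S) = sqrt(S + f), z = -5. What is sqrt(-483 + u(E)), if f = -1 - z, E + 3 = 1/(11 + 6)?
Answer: sqrt(-139587 + 51*sqrt(34))/17 ≈ 21.954*I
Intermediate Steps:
E = -50/17 (E = -3 + 1/(11 + 6) = -3 + 1/17 = -50/17 ≈ -2.9412)
f = 4 (f = -1 - 1*(-5) = -1 + 5 = 4)
u(S) = sqrt(4 + S) (u(S) = sqrt(S + 4) = sqrt(4 + S))
sqrt(-483 + u(E)) = sqrt(-483 + sqrt(4 - 50/17)) = sqrt(-483 + sqrt(18/17)) = sqrt(-483 + 3*sqrt(34)/17)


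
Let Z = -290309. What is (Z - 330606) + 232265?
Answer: -388650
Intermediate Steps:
(Z - 330606) + 232265 = (-290309 - 330606) + 232265 = -620915 + 232265 = -388650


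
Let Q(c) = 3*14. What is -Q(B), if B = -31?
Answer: -42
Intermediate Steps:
Q(c) = 42
-Q(B) = -1*42 = -42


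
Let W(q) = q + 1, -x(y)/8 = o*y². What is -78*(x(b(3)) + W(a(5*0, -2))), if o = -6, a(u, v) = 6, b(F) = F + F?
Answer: -135330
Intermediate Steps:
b(F) = 2*F
x(y) = 48*y² (x(y) = -(-48)*y² = 48*y²)
W(q) = 1 + q
-78*(x(b(3)) + W(a(5*0, -2))) = -78*(48*(2*3)² + (1 + 6)) = -78*(48*6² + 7) = -78*(48*36 + 7) = -78*(1728 + 7) = -78*1735 = -135330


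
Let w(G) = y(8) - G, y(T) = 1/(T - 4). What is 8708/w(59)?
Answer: -34832/235 ≈ -148.22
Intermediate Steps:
y(T) = 1/(-4 + T)
w(G) = ¼ - G (w(G) = 1/(-4 + 8) - G = 1/4 - G = ¼ - G)
8708/w(59) = 8708/(¼ - 1*59) = 8708/(¼ - 59) = 8708/(-235/4) = 8708*(-4/235) = -34832/235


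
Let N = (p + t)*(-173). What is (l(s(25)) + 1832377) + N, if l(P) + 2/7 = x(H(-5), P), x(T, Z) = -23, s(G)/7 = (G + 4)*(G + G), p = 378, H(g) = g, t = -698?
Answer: 13213996/7 ≈ 1.8877e+6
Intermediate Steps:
s(G) = 14*G*(4 + G) (s(G) = 7*((G + 4)*(G + G)) = 7*((4 + G)*(2*G)) = 7*(2*G*(4 + G)) = 14*G*(4 + G))
N = 55360 (N = (378 - 698)*(-173) = -320*(-173) = 55360)
l(P) = -163/7 (l(P) = -2/7 - 23 = -163/7)
(l(s(25)) + 1832377) + N = (-163/7 + 1832377) + 55360 = 12826476/7 + 55360 = 13213996/7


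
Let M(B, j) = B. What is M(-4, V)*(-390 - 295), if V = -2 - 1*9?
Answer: 2740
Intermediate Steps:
V = -11 (V = -2 - 9 = -11)
M(-4, V)*(-390 - 295) = -4*(-390 - 295) = -4*(-685) = 2740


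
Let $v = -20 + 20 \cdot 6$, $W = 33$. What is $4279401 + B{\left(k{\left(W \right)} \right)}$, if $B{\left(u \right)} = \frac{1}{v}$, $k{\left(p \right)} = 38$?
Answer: $\frac{427940101}{100} \approx 4.2794 \cdot 10^{6}$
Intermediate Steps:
$v = 100$ ($v = -20 + 120 = 100$)
$B{\left(u \right)} = \frac{1}{100}$
$4279401 + B{\left(k{\left(W \right)} \right)} = 4279401 + \frac{1}{100} = \frac{427940101}{100}$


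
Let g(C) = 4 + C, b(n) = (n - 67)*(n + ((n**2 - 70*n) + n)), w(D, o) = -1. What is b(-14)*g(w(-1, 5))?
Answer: -278964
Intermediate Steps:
b(n) = (-67 + n)*(n**2 - 68*n) (b(n) = (-67 + n)*(n + (n**2 - 69*n)) = (-67 + n)*(n**2 - 68*n))
b(-14)*g(w(-1, 5)) = (-14*(4556 + (-14)**2 - 135*(-14)))*(4 - 1) = -14*(4556 + 196 + 1890)*3 = -14*6642*3 = -92988*3 = -278964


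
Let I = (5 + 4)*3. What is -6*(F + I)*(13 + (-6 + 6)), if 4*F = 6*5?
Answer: -2691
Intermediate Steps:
F = 15/2 (F = (6*5)/4 = (¼)*30 = 15/2 ≈ 7.5000)
I = 27 (I = 9*3 = 27)
-6*(F + I)*(13 + (-6 + 6)) = -6*(15/2 + 27)*(13 + (-6 + 6)) = -207*(13 + 0) = -207*13 = -6*897/2 = -2691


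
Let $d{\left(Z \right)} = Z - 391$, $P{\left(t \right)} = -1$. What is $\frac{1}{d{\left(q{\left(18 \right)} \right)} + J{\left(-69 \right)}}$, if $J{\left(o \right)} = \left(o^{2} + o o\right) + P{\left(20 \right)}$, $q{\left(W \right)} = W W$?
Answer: $\frac{1}{9454} \approx 0.00010578$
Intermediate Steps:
$q{\left(W \right)} = W^{2}$
$J{\left(o \right)} = -1 + 2 o^{2}$ ($J{\left(o \right)} = \left(o^{2} + o o\right) - 1 = \left(o^{2} + o^{2}\right) - 1 = 2 o^{2} - 1 = -1 + 2 o^{2}$)
$d{\left(Z \right)} = -391 + Z$ ($d{\left(Z \right)} = Z - 391 = -391 + Z$)
$\frac{1}{d{\left(q{\left(18 \right)} \right)} + J{\left(-69 \right)}} = \frac{1}{\left(-391 + 18^{2}\right) - \left(1 - 2 \left(-69\right)^{2}\right)} = \frac{1}{\left(-391 + 324\right) + \left(-1 + 2 \cdot 4761\right)} = \frac{1}{-67 + \left(-1 + 9522\right)} = \frac{1}{-67 + 9521} = \frac{1}{9454}$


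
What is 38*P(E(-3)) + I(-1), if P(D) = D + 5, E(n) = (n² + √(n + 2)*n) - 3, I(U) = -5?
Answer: 413 - 114*I ≈ 413.0 - 114.0*I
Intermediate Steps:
E(n) = -3 + n² + n*√(2 + n) (E(n) = (n² + √(2 + n)*n) - 3 = (n² + n*√(2 + n)) - 3 = -3 + n² + n*√(2 + n))
P(D) = 5 + D
38*P(E(-3)) + I(-1) = 38*(5 + (-3 + (-3)² - 3*√(2 - 3))) - 5 = 38*(5 + (-3 + 9 - 3*I)) - 5 = 38*(5 + (6 - 3*I)) - 5 = 38*(11 - 3*I) - 5 = (418 - 114*I) - 5 = 413 - 114*I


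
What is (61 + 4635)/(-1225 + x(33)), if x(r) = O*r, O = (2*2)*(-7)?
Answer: -4696/2149 ≈ -2.1852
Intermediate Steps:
O = -28 (O = 4*(-7) = -28)
x(r) = -28*r
(61 + 4635)/(-1225 + x(33)) = (61 + 4635)/(-1225 - 28*33) = 4696/(-1225 - 924) = 4696/(-2149) = 4696*(-1/2149) = -4696/2149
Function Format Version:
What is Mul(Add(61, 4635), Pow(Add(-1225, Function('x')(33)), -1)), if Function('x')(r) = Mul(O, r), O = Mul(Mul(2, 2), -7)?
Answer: Rational(-4696, 2149) ≈ -2.1852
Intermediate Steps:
O = -28 (O = Mul(4, -7) = -28)
Function('x')(r) = Mul(-28, r)
Mul(Add(61, 4635), Pow(Add(-1225, Function('x')(33)), -1)) = Mul(Add(61, 4635), Pow(Add(-1225, Mul(-28, 33)), -1)) = Mul(4696, Pow(Add(-1225, -924), -1)) = Mul(4696, Pow(-2149, -1)) = Mul(4696, Rational(-1, 2149)) = Rational(-4696, 2149)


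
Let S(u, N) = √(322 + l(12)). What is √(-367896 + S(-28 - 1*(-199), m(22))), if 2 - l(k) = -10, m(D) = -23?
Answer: √(-367896 + √334) ≈ 606.53*I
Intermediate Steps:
l(k) = 12 (l(k) = 2 - 1*(-10) = 2 + 10 = 12)
S(u, N) = √334 (S(u, N) = √(322 + 12) = √334)
√(-367896 + S(-28 - 1*(-199), m(22))) = √(-367896 + √334)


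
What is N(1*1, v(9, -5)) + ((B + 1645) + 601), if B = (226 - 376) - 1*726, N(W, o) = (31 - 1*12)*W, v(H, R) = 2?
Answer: 1389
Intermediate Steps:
N(W, o) = 19*W (N(W, o) = (31 - 12)*W = 19*W)
B = -876 (B = -150 - 726 = -876)
N(1*1, v(9, -5)) + ((B + 1645) + 601) = 19*(1*1) + ((-876 + 1645) + 601) = 19*1 + (769 + 601) = 19 + 1370 = 1389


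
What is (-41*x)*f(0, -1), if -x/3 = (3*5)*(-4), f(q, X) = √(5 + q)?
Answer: -7380*√5 ≈ -16502.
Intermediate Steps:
x = 180 (x = -3*3*5*(-4) = -45*(-4) = -3*(-60) = 180)
(-41*x)*f(0, -1) = (-41*180)*√(5 + 0) = -7380*√5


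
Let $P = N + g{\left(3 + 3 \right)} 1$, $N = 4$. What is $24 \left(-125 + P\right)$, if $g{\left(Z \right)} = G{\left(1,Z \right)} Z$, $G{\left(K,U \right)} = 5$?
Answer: $-2184$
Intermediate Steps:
$g{\left(Z \right)} = 5 Z$
$P = 34$ ($P = 4 + 5 \left(3 + 3\right) 1 = 4 + 5 \cdot 6 \cdot 1 = 4 + 30 \cdot 1 = 4 + 30 = 34$)
$24 \left(-125 + P\right) = 24 \left(-125 + 34\right) = 24 \left(-91\right) = -2184$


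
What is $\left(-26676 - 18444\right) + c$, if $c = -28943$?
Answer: $-74063$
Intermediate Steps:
$\left(-26676 - 18444\right) + c = \left(-26676 - 18444\right) - 28943 = -45120 - 28943 = -74063$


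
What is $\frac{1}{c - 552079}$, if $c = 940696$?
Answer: $\frac{1}{388617} \approx 2.5732 \cdot 10^{-6}$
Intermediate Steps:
$\frac{1}{c - 552079} = \frac{1}{940696 - 552079} = \frac{1}{388617}$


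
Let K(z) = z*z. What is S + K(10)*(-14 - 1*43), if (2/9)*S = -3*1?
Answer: -11427/2 ≈ -5713.5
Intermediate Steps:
S = -27/2 (S = 9*(-3*1)/2 = (9/2)*(-3) = -27/2 ≈ -13.500)
K(z) = z²
S + K(10)*(-14 - 1*43) = -27/2 + 10²*(-14 - 1*43) = -27/2 + 100*(-14 - 43) = -27/2 + 100*(-57) = -27/2 - 5700 = -11427/2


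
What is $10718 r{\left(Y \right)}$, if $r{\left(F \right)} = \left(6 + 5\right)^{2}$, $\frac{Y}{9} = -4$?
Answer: $1296878$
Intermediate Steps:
$Y = -36$ ($Y = 9 \left(-4\right) = -36$)
$r{\left(F \right)} = 121$ ($r{\left(F \right)} = 11^{2} = 121$)
$10718 r{\left(Y \right)} = 10718 \cdot 121 = 1296878$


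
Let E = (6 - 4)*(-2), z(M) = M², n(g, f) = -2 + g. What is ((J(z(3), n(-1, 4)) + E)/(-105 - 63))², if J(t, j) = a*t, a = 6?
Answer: 625/7056 ≈ 0.088577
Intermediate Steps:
E = -4 (E = 2*(-2) = -4)
J(t, j) = 6*t
((J(z(3), n(-1, 4)) + E)/(-105 - 63))² = ((6*3² - 4)/(-105 - 63))² = ((6*9 - 4)/(-168))² = ((54 - 4)*(-1/168))² = (50*(-1/168))² = (-25/84)² = 625/7056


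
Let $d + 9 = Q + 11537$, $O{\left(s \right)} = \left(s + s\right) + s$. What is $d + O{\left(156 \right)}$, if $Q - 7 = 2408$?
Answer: $14411$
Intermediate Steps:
$Q = 2415$ ($Q = 7 + 2408 = 2415$)
$O{\left(s \right)} = 3 s$ ($O{\left(s \right)} = 2 s + s = 3 s$)
$d = 13943$ ($d = -9 + \left(2415 + 11537\right) = -9 + 13952 = 13943$)
$d + O{\left(156 \right)} = 13943 + 3 \cdot 156 = 13943 + 468 = 14411$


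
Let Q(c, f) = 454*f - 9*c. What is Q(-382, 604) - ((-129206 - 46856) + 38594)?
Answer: 415122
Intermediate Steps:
Q(c, f) = -9*c + 454*f
Q(-382, 604) - ((-129206 - 46856) + 38594) = (-9*(-382) + 454*604) - ((-129206 - 46856) + 38594) = (3438 + 274216) - (-176062 + 38594) = 277654 - 1*(-137468) = 277654 + 137468 = 415122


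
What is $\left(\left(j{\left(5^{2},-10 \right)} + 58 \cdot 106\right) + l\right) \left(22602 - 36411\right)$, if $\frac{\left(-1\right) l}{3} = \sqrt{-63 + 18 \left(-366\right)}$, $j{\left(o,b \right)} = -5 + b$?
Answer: $-84690597 + 124281 i \sqrt{739} \approx -8.4691 \cdot 10^{7} + 3.3785 \cdot 10^{6} i$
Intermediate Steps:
$l = - 9 i \sqrt{739}$ ($l = - 3 \sqrt{-63 + 18 \left(-366\right)} = - 3 \sqrt{-63 - 6588} = - 3 \sqrt{-6651} = - 3 \cdot 3 i \sqrt{739} = - 9 i \sqrt{739} \approx - 244.66 i$)
$\left(\left(j{\left(5^{2},-10 \right)} + 58 \cdot 106\right) + l\right) \left(22602 - 36411\right) = \left(\left(\left(-5 - 10\right) + 58 \cdot 106\right) - 9 i \sqrt{739}\right) \left(22602 - 36411\right) = \left(\left(-15 + 6148\right) - 9 i \sqrt{739}\right) \left(-13809\right) = \left(6133 - 9 i \sqrt{739}\right) \left(-13809\right) = -84690597 + 124281 i \sqrt{739}$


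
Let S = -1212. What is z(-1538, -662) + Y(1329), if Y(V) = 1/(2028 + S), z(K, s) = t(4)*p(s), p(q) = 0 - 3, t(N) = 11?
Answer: -26927/816 ≈ -32.999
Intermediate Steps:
p(q) = -3
z(K, s) = -33 (z(K, s) = 11*(-3) = -33)
Y(V) = 1/816 (Y(V) = 1/(2028 - 1212) = 1/816)
z(-1538, -662) + Y(1329) = -33 + 1/816 = -26927/816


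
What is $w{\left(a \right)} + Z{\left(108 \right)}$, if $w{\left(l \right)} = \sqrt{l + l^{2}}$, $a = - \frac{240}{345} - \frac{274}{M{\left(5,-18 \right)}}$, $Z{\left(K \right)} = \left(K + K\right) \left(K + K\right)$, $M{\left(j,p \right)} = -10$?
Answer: $46656 + \frac{3 \sqrt{1087134}}{115} \approx 46683.0$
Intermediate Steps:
$Z{\left(K \right)} = 4 K^{2}$ ($Z{\left(K \right)} = 2 K 2 K = 4 K^{2}$)
$a = \frac{3071}{115}$ ($a = - \frac{240}{345} - \frac{274}{-10} = \left(-240\right) \frac{1}{345} - - \frac{137}{5} = - \frac{16}{23} + \frac{137}{5} = \frac{3071}{115} \approx 26.704$)
$w{\left(a \right)} + Z{\left(108 \right)} = \sqrt{\frac{3071 \left(1 + \frac{3071}{115}\right)}{115}} + 4 \cdot 108^{2} = \sqrt{\frac{3071}{115} \cdot \frac{3186}{115}} + 4 \cdot 11664 = \sqrt{\frac{9784206}{13225}} + 46656 = \frac{3 \sqrt{1087134}}{115} + 46656 = 46656 + \frac{3 \sqrt{1087134}}{115}$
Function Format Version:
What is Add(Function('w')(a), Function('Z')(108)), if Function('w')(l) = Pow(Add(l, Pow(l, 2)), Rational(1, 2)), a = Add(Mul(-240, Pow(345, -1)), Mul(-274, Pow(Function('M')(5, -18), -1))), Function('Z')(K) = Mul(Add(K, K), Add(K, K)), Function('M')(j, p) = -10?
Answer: Add(46656, Mul(Rational(3, 115), Pow(1087134, Rational(1, 2)))) ≈ 46683.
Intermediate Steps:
Function('Z')(K) = Mul(4, Pow(K, 2)) (Function('Z')(K) = Mul(Mul(2, K), Mul(2, K)) = Mul(4, Pow(K, 2)))
a = Rational(3071, 115) (a = Add(Mul(-240, Pow(345, -1)), Mul(-274, Pow(-10, -1))) = Add(Mul(-240, Rational(1, 345)), Mul(-274, Rational(-1, 10))) = Add(Rational(-16, 23), Rational(137, 5)) = Rational(3071, 115) ≈ 26.704)
Add(Function('w')(a), Function('Z')(108)) = Add(Pow(Mul(Rational(3071, 115), Add(1, Rational(3071, 115))), Rational(1, 2)), Mul(4, Pow(108, 2))) = Add(Pow(Mul(Rational(3071, 115), Rational(3186, 115)), Rational(1, 2)), Mul(4, 11664)) = Add(Pow(Rational(9784206, 13225), Rational(1, 2)), 46656) = Add(Mul(Rational(3, 115), Pow(1087134, Rational(1, 2))), 46656) = Add(46656, Mul(Rational(3, 115), Pow(1087134, Rational(1, 2))))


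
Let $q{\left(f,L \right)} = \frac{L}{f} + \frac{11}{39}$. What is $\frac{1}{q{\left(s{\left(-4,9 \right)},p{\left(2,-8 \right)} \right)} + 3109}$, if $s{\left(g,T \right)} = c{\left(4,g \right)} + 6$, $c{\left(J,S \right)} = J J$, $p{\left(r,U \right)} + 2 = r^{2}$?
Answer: $\frac{429}{1333921} \approx 0.00032161$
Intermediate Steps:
$p{\left(r,U \right)} = -2 + r^{2}$
$c{\left(J,S \right)} = J^{2}$
$s{\left(g,T \right)} = 22$ ($s{\left(g,T \right)} = 4^{2} + 6 = 16 + 6 = 22$)
$q{\left(f,L \right)} = \frac{11}{39} + \frac{L}{f}$ ($q{\left(f,L \right)} = \frac{L}{f} + 11 \cdot \frac{1}{39} = \frac{L}{f} + \frac{11}{39} = \frac{11}{39} + \frac{L}{f}$)
$\frac{1}{q{\left(s{\left(-4,9 \right)},p{\left(2,-8 \right)} \right)} + 3109} = \frac{1}{\left(\frac{11}{39} + \frac{-2 + 2^{2}}{22}\right) + 3109} = \frac{1}{\left(\frac{11}{39} + \left(-2 + 4\right) \frac{1}{22}\right) + 3109} = \frac{1}{\left(\frac{11}{39} + 2 \cdot \frac{1}{22}\right) + 3109} = \frac{1}{\left(\frac{11}{39} + \frac{1}{11}\right) + 3109} = \frac{1}{\frac{160}{429} + 3109} = \frac{1}{\frac{1333921}{429}} = \frac{429}{1333921}$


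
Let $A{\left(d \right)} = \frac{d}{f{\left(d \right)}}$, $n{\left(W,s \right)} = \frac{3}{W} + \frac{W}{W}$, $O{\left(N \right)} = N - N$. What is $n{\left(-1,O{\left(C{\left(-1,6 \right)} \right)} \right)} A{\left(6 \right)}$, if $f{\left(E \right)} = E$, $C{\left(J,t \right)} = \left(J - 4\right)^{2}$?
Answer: $-2$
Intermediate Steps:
$C{\left(J,t \right)} = \left(-4 + J\right)^{2}$
$O{\left(N \right)} = 0$
$n{\left(W,s \right)} = 1 + \frac{3}{W}$ ($n{\left(W,s \right)} = \frac{3}{W} + 1 = 1 + \frac{3}{W}$)
$A{\left(d \right)} = 1$ ($A{\left(d \right)} = \frac{d}{d} = 1$)
$n{\left(-1,O{\left(C{\left(-1,6 \right)} \right)} \right)} A{\left(6 \right)} = \frac{3 - 1}{-1} \cdot 1 = \left(-1\right) 2 \cdot 1 = \left(-2\right) 1 = -2$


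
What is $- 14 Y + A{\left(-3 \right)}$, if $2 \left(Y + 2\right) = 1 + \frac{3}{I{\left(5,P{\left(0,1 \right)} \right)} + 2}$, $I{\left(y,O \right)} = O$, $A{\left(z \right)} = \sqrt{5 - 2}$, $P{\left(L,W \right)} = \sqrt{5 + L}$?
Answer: $63 + \sqrt{3} - 21 \sqrt{5} \approx 17.775$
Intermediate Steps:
$A{\left(z \right)} = \sqrt{3}$
$Y = - \frac{3}{2} + \frac{3}{2 \left(2 + \sqrt{5}\right)}$ ($Y = -2 + \frac{1 + \frac{3}{\sqrt{5 + 0} + 2}}{2} = -2 + \frac{1 + \frac{3}{\sqrt{5} + 2}}{2} = -2 + \frac{1 + \frac{3}{2 + \sqrt{5}}}{2} = -2 + \left(\frac{1}{2} + \frac{3}{2 \left(2 + \sqrt{5}\right)}\right) = - \frac{3}{2} + \frac{3}{2 \left(2 + \sqrt{5}\right)} \approx -1.1459$)
$- 14 Y + A{\left(-3 \right)} = - 14 \left(- \frac{9}{2} + \frac{3 \sqrt{5}}{2}\right) + \sqrt{3} = \left(63 - 21 \sqrt{5}\right) + \sqrt{3} = 63 + \sqrt{3} - 21 \sqrt{5}$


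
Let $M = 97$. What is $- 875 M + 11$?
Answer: $-84864$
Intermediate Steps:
$- 875 M + 11 = \left(-875\right) 97 + 11 = -84875 + 11 = -84864$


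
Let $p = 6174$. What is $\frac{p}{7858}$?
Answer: $\frac{3087}{3929} \approx 0.7857$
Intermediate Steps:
$\frac{p}{7858} = \frac{6174}{7858} = 6174 \cdot \frac{1}{7858} = \frac{3087}{3929}$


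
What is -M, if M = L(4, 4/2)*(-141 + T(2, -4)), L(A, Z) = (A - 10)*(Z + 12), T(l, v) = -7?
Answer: -12432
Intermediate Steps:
L(A, Z) = (-10 + A)*(12 + Z)
M = 12432 (M = (-120 - 40/2 + 12*4 + 4*(4/2))*(-141 - 7) = (-120 - 40/2 + 48 + 4*(4*(½)))*(-148) = (-120 - 10*2 + 48 + 4*2)*(-148) = (-120 - 20 + 48 + 8)*(-148) = -84*(-148) = 12432)
-M = -1*12432 = -12432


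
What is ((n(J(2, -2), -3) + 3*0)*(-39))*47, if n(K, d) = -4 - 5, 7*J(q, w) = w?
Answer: 16497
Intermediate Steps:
J(q, w) = w/7
n(K, d) = -9
((n(J(2, -2), -3) + 3*0)*(-39))*47 = ((-9 + 3*0)*(-39))*47 = ((-9 + 0)*(-39))*47 = -9*(-39)*47 = 351*47 = 16497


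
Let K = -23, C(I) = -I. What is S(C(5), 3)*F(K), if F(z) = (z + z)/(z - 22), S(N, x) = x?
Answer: 46/15 ≈ 3.0667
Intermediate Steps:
F(z) = 2*z/(-22 + z) (F(z) = (2*z)/(-22 + z) = 2*z/(-22 + z))
S(C(5), 3)*F(K) = 3*(2*(-23)/(-22 - 23)) = 3*(2*(-23)/(-45)) = 3*(2*(-23)*(-1/45)) = 3*(46/45) = 46/15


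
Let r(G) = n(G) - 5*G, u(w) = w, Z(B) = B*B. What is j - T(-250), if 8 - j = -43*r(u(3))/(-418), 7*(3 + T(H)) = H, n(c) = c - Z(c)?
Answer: 143007/2926 ≈ 48.875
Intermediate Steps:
Z(B) = B²
n(c) = c - c²
T(H) = -3 + H/7
r(G) = -5*G + G*(1 - G) (r(G) = G*(1 - G) - 5*G = -5*G + G*(1 - G))
j = 4247/418 (j = 8 - (-43)*(3*(-4 - 1*3))/(-418) = 8 - (-43)*(3*(-4 - 3))*(-1/418) = 8 - (-43)*(3*(-7))*(-1/418) = 8 - (-43)*(-21*(-1/418)) = 8 - (-43)*21/418 = 8 - 1*(-903/418) = 8 + 903/418 = 4247/418 ≈ 10.160)
j - T(-250) = 4247/418 - (-3 + (⅐)*(-250)) = 4247/418 - (-3 - 250/7) = 4247/418 - 1*(-271/7) = 4247/418 + 271/7 = 143007/2926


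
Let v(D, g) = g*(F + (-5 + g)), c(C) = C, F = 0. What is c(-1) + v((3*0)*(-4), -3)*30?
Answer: 719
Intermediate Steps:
v(D, g) = g*(-5 + g) (v(D, g) = g*(0 + (-5 + g)) = g*(-5 + g))
c(-1) + v((3*0)*(-4), -3)*30 = -1 - 3*(-5 - 3)*30 = -1 - 3*(-8)*30 = -1 + 24*30 = -1 + 720 = 719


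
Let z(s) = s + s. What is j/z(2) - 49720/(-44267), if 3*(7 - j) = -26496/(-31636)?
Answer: 3925954305/1400430812 ≈ 2.8034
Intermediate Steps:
z(s) = 2*s
j = 53155/7909 (j = 7 - (-8832)/(-31636) = 7 - (-8832)*(-1)/31636 = 7 - 1/3*6624/7909 = 7 - 2208/7909 = 53155/7909 ≈ 6.7208)
j/z(2) - 49720/(-44267) = 53155/(7909*((2*2))) - 49720/(-44267) = (53155/7909)/4 - 49720*(-1/44267) = (53155/7909)*(1/4) + 49720/44267 = 53155/31636 + 49720/44267 = 3925954305/1400430812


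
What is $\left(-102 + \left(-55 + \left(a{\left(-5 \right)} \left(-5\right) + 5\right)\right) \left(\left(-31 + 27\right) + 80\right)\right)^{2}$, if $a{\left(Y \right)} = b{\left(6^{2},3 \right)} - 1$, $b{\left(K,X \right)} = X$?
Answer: $21734244$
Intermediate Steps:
$a{\left(Y \right)} = 2$ ($a{\left(Y \right)} = 3 - 1 = 2$)
$\left(-102 + \left(-55 + \left(a{\left(-5 \right)} \left(-5\right) + 5\right)\right) \left(\left(-31 + 27\right) + 80\right)\right)^{2} = \left(-102 + \left(-55 + \left(2 \left(-5\right) + 5\right)\right) \left(\left(-31 + 27\right) + 80\right)\right)^{2} = \left(-102 + \left(-55 + \left(-10 + 5\right)\right) \left(-4 + 80\right)\right)^{2} = \left(-102 + \left(-55 - 5\right) 76\right)^{2} = \left(-102 - 4560\right)^{2} = \left(-4662\right)^{2} = 21734244$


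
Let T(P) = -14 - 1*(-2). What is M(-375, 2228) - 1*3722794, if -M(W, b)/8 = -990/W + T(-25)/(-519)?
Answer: -16101176194/4325 ≈ -3.7228e+6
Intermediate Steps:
T(P) = -12 (T(P) = -14 + 2 = -12)
M(W, b) = -32/173 + 7920/W (M(W, b) = -8*(-990/W - 12/(-519)) = -8*(-990/W - 12*(-1/519)) = -8*(-990/W + 4/173) = -8*(4/173 - 990/W) = -32/173 + 7920/W)
M(-375, 2228) - 1*3722794 = (-32/173 + 7920/(-375)) - 1*3722794 = (-32/173 + 7920*(-1/375)) - 3722794 = (-32/173 - 528/25) - 3722794 = -92144/4325 - 3722794 = -16101176194/4325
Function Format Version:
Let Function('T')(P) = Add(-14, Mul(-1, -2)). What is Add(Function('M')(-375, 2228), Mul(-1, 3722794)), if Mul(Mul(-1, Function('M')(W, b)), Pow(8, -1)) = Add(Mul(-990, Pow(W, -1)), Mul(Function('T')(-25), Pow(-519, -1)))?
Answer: Rational(-16101176194, 4325) ≈ -3.7228e+6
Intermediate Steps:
Function('T')(P) = -12 (Function('T')(P) = Add(-14, 2) = -12)
Function('M')(W, b) = Add(Rational(-32, 173), Mul(7920, Pow(W, -1))) (Function('M')(W, b) = Mul(-8, Add(Mul(-990, Pow(W, -1)), Mul(-12, Pow(-519, -1)))) = Mul(-8, Add(Mul(-990, Pow(W, -1)), Mul(-12, Rational(-1, 519)))) = Mul(-8, Add(Mul(-990, Pow(W, -1)), Rational(4, 173))) = Mul(-8, Add(Rational(4, 173), Mul(-990, Pow(W, -1)))) = Add(Rational(-32, 173), Mul(7920, Pow(W, -1))))
Add(Function('M')(-375, 2228), Mul(-1, 3722794)) = Add(Add(Rational(-32, 173), Mul(7920, Pow(-375, -1))), Mul(-1, 3722794)) = Add(Add(Rational(-32, 173), Mul(7920, Rational(-1, 375))), -3722794) = Add(Add(Rational(-32, 173), Rational(-528, 25)), -3722794) = Add(Rational(-92144, 4325), -3722794) = Rational(-16101176194, 4325)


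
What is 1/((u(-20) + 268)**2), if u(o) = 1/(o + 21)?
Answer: 1/72361 ≈ 1.3820e-5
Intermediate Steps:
u(o) = 1/(21 + o)
1/((u(-20) + 268)**2) = 1/((1/(21 - 20) + 268)**2) = 1/((1/1 + 268)**2) = 1/((1 + 268)**2) = 1/(269**2) = 1/72361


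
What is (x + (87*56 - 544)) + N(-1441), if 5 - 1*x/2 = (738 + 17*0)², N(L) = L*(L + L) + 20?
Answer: 3068032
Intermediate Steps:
N(L) = 20 + 2*L² (N(L) = L*(2*L) + 20 = 2*L² + 20 = 20 + 2*L²)
x = -1089278 (x = 10 - 2*(738 + 17*0)² = 10 - 2*(738 + 0)² = 10 - 2*738² = 10 - 2*544644 = 10 - 1089288 = -1089278)
(x + (87*56 - 544)) + N(-1441) = (-1089278 + (87*56 - 544)) + (20 + 2*(-1441)²) = (-1089278 + (4872 - 544)) + (20 + 2*2076481) = (-1089278 + 4328) + (20 + 4152962) = -1084950 + 4152982 = 3068032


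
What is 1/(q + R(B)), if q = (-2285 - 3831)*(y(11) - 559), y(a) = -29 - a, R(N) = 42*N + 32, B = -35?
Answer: 1/3662046 ≈ 2.7307e-7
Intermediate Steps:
R(N) = 32 + 42*N
q = 3663484 (q = (-2285 - 3831)*((-29 - 1*11) - 559) = -6116*((-29 - 11) - 559) = -6116*(-40 - 559) = -6116*(-599) = 3663484)
1/(q + R(B)) = 1/(3663484 + (32 + 42*(-35))) = 1/(3663484 + (32 - 1470)) = 1/(3663484 - 1438) = 1/3662046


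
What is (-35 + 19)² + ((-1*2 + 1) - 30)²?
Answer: 1217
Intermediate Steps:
(-35 + 19)² + ((-1*2 + 1) - 30)² = (-16)² + ((-2 + 1) - 30)² = 256 + (-1 - 30)² = 256 + (-31)² = 256 + 961 = 1217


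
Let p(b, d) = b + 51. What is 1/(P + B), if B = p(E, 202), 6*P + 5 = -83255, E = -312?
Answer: -3/42413 ≈ -7.0733e-5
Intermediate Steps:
p(b, d) = 51 + b
P = -41630/3 (P = -⅚ + (⅙)*(-83255) = -⅚ - 83255/6 = -41630/3 ≈ -13877.)
B = -261 (B = 51 - 312 = -261)
1/(P + B) = 1/(-41630/3 - 261) = 1/(-42413/3) = -3/42413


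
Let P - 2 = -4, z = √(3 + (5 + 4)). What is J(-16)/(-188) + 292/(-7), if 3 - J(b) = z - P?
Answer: -54903/1316 + √3/94 ≈ -41.701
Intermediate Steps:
z = 2*√3 (z = √(3 + 9) = √12 = 2*√3 ≈ 3.4641)
P = -2 (P = 2 - 4 = -2)
J(b) = 1 - 2*√3 (J(b) = 3 - (2*√3 - 1*(-2)) = 3 - (2*√3 + 2) = 3 - (2 + 2*√3) = 3 + (-2 - 2*√3) = 1 - 2*√3)
J(-16)/(-188) + 292/(-7) = (1 - 2*√3)/(-188) + 292/(-7) = (1 - 2*√3)*(-1/188) + 292*(-⅐) = (-1/188 + √3/94) - 292/7 = -54903/1316 + √3/94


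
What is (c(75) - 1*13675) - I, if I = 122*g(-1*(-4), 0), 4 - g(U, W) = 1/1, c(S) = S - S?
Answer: -14041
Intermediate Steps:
c(S) = 0
g(U, W) = 3 (g(U, W) = 4 - 1/1 = 4 - 1*1 = 4 - 1 = 3)
I = 366 (I = 122*3 = 366)
(c(75) - 1*13675) - I = (0 - 1*13675) - 1*366 = (0 - 13675) - 366 = -13675 - 366 = -14041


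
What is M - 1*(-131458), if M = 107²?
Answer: 142907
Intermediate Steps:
M = 11449
M - 1*(-131458) = 11449 - 1*(-131458) = 11449 + 131458 = 142907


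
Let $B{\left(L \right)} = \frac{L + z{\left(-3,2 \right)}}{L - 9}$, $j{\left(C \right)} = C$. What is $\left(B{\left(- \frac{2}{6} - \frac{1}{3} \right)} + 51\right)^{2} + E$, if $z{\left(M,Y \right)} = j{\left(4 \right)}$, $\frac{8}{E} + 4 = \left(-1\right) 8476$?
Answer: $\frac{2287437819}{891460} \approx 2565.9$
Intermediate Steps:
$E = - \frac{1}{1060}$ ($E = \frac{8}{-4 - 8476} = \frac{8}{-8480} = 8 \left(- \frac{1}{8480}\right) = - \frac{1}{1060} \approx -0.0009434$)
$z{\left(M,Y \right)} = 4$
$B{\left(L \right)} = \frac{4 + L}{-9 + L}$ ($B{\left(L \right)} = \frac{L + 4}{L - 9} = \frac{4 + L}{-9 + L}$)
$\left(B{\left(- \frac{2}{6} - \frac{1}{3} \right)} + 51\right)^{2} + E = \left(\frac{4 - \left(\frac{1}{3} + \frac{1}{3}\right)}{-9 - \left(\frac{1}{3} + \frac{1}{3}\right)} + 51\right)^{2} - \frac{1}{1060} = \left(\frac{4 - \frac{2}{3}}{-9 - \frac{2}{3}} + 51\right)^{2} - \frac{1}{1060} = \left(\frac{1}{- \frac{29}{3}} \cdot \frac{10}{3} + 51\right)^{2} - \frac{1}{1060} = \left(\left(- \frac{3}{29}\right) \frac{10}{3} + 51\right)^{2} - \frac{1}{1060} = \left(- \frac{10}{29} + 51\right)^{2} - \frac{1}{1060} = \left(\frac{1469}{29}\right)^{2} - \frac{1}{1060} = \frac{2157961}{841} - \frac{1}{1060} = \frac{2287437819}{891460}$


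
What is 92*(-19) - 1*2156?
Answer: -3904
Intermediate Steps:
92*(-19) - 1*2156 = -1748 - 2156 = -3904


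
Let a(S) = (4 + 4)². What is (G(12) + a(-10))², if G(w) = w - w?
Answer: 4096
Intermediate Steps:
G(w) = 0
a(S) = 64 (a(S) = 8² = 64)
(G(12) + a(-10))² = (0 + 64)² = 64² = 4096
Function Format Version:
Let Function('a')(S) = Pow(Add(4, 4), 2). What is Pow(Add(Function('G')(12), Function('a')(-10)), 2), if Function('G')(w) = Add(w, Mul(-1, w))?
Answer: 4096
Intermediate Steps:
Function('G')(w) = 0
Function('a')(S) = 64 (Function('a')(S) = Pow(8, 2) = 64)
Pow(Add(Function('G')(12), Function('a')(-10)), 2) = Pow(Add(0, 64), 2) = Pow(64, 2) = 4096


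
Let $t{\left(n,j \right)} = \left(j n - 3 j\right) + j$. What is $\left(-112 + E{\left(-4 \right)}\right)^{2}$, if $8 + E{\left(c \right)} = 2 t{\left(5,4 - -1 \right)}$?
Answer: $8100$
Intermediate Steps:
$t{\left(n,j \right)} = - 2 j + j n$ ($t{\left(n,j \right)} = \left(- 3 j + j n\right) + j = - 2 j + j n$)
$E{\left(c \right)} = 22$ ($E{\left(c \right)} = -8 + 2 \left(4 - -1\right) \left(-2 + 5\right) = -8 + 2 \left(4 + 1\right) 3 = -8 + 2 \cdot 5 \cdot 3 = -8 + 2 \cdot 15 = -8 + 30 = 22$)
$\left(-112 + E{\left(-4 \right)}\right)^{2} = \left(-112 + 22\right)^{2} = \left(-90\right)^{2} = 8100$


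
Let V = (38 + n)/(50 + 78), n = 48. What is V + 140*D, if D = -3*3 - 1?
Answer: -89557/64 ≈ -1399.3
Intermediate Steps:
V = 43/64 (V = (38 + 48)/(50 + 78) = 86/128 = 86*(1/128) = 43/64 ≈ 0.67188)
D = -10 (D = -9 - 1 = -10)
V + 140*D = 43/64 + 140*(-10) = 43/64 - 1400 = -89557/64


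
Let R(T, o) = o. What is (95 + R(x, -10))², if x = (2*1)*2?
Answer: 7225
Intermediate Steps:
x = 4 (x = 2*2 = 4)
(95 + R(x, -10))² = (95 - 10)² = 85² = 7225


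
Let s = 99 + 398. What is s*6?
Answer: 2982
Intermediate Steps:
s = 497
s*6 = 497*6 = 2982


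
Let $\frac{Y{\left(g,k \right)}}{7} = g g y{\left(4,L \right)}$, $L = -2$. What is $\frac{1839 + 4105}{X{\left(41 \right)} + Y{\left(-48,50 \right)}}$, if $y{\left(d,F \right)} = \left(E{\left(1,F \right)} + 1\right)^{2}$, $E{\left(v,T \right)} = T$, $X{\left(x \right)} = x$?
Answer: $\frac{5944}{16169} \approx 0.36762$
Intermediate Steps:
$y{\left(d,F \right)} = \left(1 + F\right)^{2}$ ($y{\left(d,F \right)} = \left(F + 1\right)^{2} = \left(1 + F\right)^{2}$)
$Y{\left(g,k \right)} = 7 g^{2}$ ($Y{\left(g,k \right)} = 7 g g \left(1 - 2\right)^{2} = 7 g^{2} \left(-1\right)^{2} = 7 g^{2} \cdot 1 = 7 g^{2}$)
$\frac{1839 + 4105}{X{\left(41 \right)} + Y{\left(-48,50 \right)}} = \frac{1839 + 4105}{41 + 7 \left(-48\right)^{2}} = \frac{5944}{41 + 7 \cdot 2304} = \frac{5944}{41 + 16128} = \frac{5944}{16169}$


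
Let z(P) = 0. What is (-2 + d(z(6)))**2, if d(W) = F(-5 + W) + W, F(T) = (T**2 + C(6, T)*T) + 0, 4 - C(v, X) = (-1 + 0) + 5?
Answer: 529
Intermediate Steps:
C(v, X) = 0 (C(v, X) = 4 - ((-1 + 0) + 5) = 4 - (-1 + 5) = 4 - 1*4 = 4 - 4 = 0)
F(T) = T**2 (F(T) = (T**2 + 0*T) + 0 = (T**2 + 0) + 0 = T**2 + 0 = T**2)
d(W) = W + (-5 + W)**2 (d(W) = (-5 + W)**2 + W = W + (-5 + W)**2)
(-2 + d(z(6)))**2 = (-2 + (0 + (-5 + 0)**2))**2 = (-2 + (0 + (-5)**2))**2 = (-2 + (0 + 25))**2 = (-2 + 25)**2 = 23**2 = 529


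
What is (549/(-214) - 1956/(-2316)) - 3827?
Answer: -158133829/41302 ≈ -3828.7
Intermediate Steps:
(549/(-214) - 1956/(-2316)) - 3827 = (549*(-1/214) - 1956*(-1/2316)) - 3827 = (-549/214 + 163/193) - 3827 = -71075/41302 - 3827 = -158133829/41302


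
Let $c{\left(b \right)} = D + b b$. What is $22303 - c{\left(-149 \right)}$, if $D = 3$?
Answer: $99$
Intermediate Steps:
$c{\left(b \right)} = 3 + b^{2}$ ($c{\left(b \right)} = 3 + b b = 3 + b^{2}$)
$22303 - c{\left(-149 \right)} = 22303 - \left(3 + \left(-149\right)^{2}\right) = 22303 - \left(3 + 22201\right) = 22303 - 22204 = 99$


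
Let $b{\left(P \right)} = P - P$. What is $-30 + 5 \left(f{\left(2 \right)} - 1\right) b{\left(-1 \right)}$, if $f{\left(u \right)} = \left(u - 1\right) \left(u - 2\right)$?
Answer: $-30$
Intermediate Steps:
$b{\left(P \right)} = 0$
$f{\left(u \right)} = \left(-1 + u\right) \left(-2 + u\right)$
$-30 + 5 \left(f{\left(2 \right)} - 1\right) b{\left(-1 \right)} = -30 + 5 \left(\left(2 + 2^{2} - 6\right) - 1\right) 0 = -30 + 5 \left(\left(2 + 4 - 6\right) - 1\right) 0 = -30 + 5 \left(0 - 1\right) 0 = -30 + 5 \left(-1\right) 0 = -30 - 0 = -30 + 0 = -30$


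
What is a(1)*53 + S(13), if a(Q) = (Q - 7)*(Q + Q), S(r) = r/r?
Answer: -635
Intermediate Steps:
S(r) = 1
a(Q) = 2*Q*(-7 + Q) (a(Q) = (-7 + Q)*(2*Q) = 2*Q*(-7 + Q))
a(1)*53 + S(13) = (2*1*(-7 + 1))*53 + 1 = (2*1*(-6))*53 + 1 = -12*53 + 1 = -636 + 1 = -635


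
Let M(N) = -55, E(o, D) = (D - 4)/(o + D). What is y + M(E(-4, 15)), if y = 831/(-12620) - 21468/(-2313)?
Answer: -445483081/9730020 ≈ -45.784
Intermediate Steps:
y = 89668019/9730020 (y = 831*(-1/12620) - 21468*(-1/2313) = -831/12620 + 7156/771 = 89668019/9730020 ≈ 9.2156)
E(o, D) = (-4 + D)/(D + o)
y + M(E(-4, 15)) = 89668019/9730020 - 55 = -445483081/9730020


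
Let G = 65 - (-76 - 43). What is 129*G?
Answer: 23736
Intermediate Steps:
G = 184 (G = 65 - 1*(-119) = 65 + 119 = 184)
129*G = 129*184 = 23736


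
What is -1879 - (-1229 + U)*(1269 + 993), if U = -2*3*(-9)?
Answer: 2655971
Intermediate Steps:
U = 54 (U = -6*(-9) = 54)
-1879 - (-1229 + U)*(1269 + 993) = -1879 - (-1229 + 54)*(1269 + 993) = -1879 - (-1175)*2262 = -1879 - 1*(-2657850) = -1879 + 2657850 = 2655971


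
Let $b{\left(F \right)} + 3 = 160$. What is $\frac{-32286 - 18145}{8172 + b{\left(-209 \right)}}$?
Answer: $- \frac{50431}{8329} \approx -6.0549$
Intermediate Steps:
$b{\left(F \right)} = 157$ ($b{\left(F \right)} = -3 + 160 = 157$)
$\frac{-32286 - 18145}{8172 + b{\left(-209 \right)}} = \frac{-32286 - 18145}{8172 + 157} = - \frac{50431}{8329}$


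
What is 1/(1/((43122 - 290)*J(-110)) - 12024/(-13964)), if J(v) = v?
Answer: 16447916320/14162825629 ≈ 1.1613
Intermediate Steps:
1/(1/((43122 - 290)*J(-110)) - 12024/(-13964)) = 1/(1/((43122 - 290)*(-110)) - 12024/(-13964)) = 1/(-1/110/42832 - 12024*(-1/13964)) = 1/((1/42832)*(-1/110) + 3006/3491) = 1/(-1/4711520 + 3006/3491) = 1/(14162825629/16447916320) = 16447916320/14162825629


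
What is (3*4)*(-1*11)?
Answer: -132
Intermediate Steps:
(3*4)*(-1*11) = 12*(-11) = -132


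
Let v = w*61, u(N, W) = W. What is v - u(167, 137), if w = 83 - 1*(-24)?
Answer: 6390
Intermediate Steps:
w = 107 (w = 83 + 24 = 107)
v = 6527 (v = 107*61 = 6527)
v - u(167, 137) = 6527 - 1*137 = 6527 - 137 = 6390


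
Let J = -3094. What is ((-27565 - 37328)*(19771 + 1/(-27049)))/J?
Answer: 17351926745877/41844803 ≈ 4.1467e+5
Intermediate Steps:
((-27565 - 37328)*(19771 + 1/(-27049)))/J = ((-27565 - 37328)*(19771 + 1/(-27049)))/(-3094) = -64893*(19771 - 1/27049)*(-1/3094) = -64893*534785778/27049*(-1/3094) = -34703853491754/27049*(-1/3094) = 17351926745877/41844803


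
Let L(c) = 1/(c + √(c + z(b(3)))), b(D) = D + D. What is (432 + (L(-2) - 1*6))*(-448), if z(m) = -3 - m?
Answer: -2861824/15 + 448*I*√11/15 ≈ -1.9079e+5 + 99.057*I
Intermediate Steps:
b(D) = 2*D
L(c) = 1/(c + √(-9 + c)) (L(c) = 1/(c + √(c + (-3 - 2*3))) = 1/(c + √(c + (-3 - 1*6))) = 1/(c + √(c + (-3 - 6))) = 1/(c + √(c - 9)) = 1/(c + √(-9 + c)))
(432 + (L(-2) - 1*6))*(-448) = (432 + (1/(-2 + √(-9 - 2)) - 1*6))*(-448) = (432 + (1/(-2 + √(-11)) - 6))*(-448) = (432 + (1/(-2 + I*√11) - 6))*(-448) = (432 + (-6 + 1/(-2 + I*√11)))*(-448) = (426 + 1/(-2 + I*√11))*(-448) = -190848 - 448/(-2 + I*√11)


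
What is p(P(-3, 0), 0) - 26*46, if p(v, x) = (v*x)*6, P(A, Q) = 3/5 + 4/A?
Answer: -1196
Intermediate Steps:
P(A, Q) = ⅗ + 4/A (P(A, Q) = 3*(⅕) + 4/A = ⅗ + 4/A)
p(v, x) = 6*v*x
p(P(-3, 0), 0) - 26*46 = 6*(⅗ + 4/(-3))*0 - 26*46 = 6*(⅗ + 4*(-⅓))*0 - 1196 = 6*(⅗ - 4/3)*0 - 1196 = 6*(-11/15)*0 - 1196 = 0 - 1196 = -1196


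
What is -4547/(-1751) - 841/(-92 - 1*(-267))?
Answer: -676866/306425 ≈ -2.2089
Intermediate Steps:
-4547/(-1751) - 841/(-92 - 1*(-267)) = -4547*(-1/1751) - 841/(-92 + 267) = 4547/1751 - 841/175 = -676866/306425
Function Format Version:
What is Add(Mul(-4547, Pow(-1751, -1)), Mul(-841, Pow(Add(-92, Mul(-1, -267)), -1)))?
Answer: Rational(-676866, 306425) ≈ -2.2089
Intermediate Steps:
Add(Mul(-4547, Pow(-1751, -1)), Mul(-841, Pow(Add(-92, Mul(-1, -267)), -1))) = Add(Mul(-4547, Rational(-1, 1751)), Mul(-841, Pow(Add(-92, 267), -1))) = Add(Rational(4547, 1751), Mul(-841, Pow(175, -1))) = Add(Rational(4547, 1751), Mul(-841, Rational(1, 175))) = Add(Rational(4547, 1751), Rational(-841, 175)) = Rational(-676866, 306425)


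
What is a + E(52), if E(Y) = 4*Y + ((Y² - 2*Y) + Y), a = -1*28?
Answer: 2832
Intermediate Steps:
a = -28
E(Y) = Y² + 3*Y (E(Y) = 4*Y + (Y² - Y) = Y² + 3*Y)
a + E(52) = -28 + 52*(3 + 52) = -28 + 52*55 = -28 + 2860 = 2832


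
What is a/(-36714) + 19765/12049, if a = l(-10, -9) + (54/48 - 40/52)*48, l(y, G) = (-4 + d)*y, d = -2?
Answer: 1570234272/958461803 ≈ 1.6383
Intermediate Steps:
l(y, G) = -6*y (l(y, G) = (-4 - 2)*y = -6*y)
a = 1002/13 (a = -6*(-10) + (54/48 - 40/52)*48 = 60 + (54*(1/48) - 40*1/52)*48 = 60 + (9/8 - 10/13)*48 = 60 + (37/104)*48 = 60 + 222/13 = 1002/13 ≈ 77.077)
a/(-36714) + 19765/12049 = (1002/13)/(-36714) + 19765/12049 = (1002/13)*(-1/36714) + 19765*(1/12049) = -167/79547 + 19765/12049 = 1570234272/958461803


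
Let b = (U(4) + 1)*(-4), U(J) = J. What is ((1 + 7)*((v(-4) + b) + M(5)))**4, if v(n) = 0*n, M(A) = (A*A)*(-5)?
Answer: 1810639360000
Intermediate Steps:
M(A) = -5*A**2 (M(A) = A**2*(-5) = -5*A**2)
v(n) = 0
b = -20 (b = (4 + 1)*(-4) = 5*(-4) = -20)
((1 + 7)*((v(-4) + b) + M(5)))**4 = ((1 + 7)*((0 - 20) - 5*5**2))**4 = (8*(-20 - 5*25))**4 = (8*(-20 - 125))**4 = (8*(-145))**4 = (-1160)**4 = 1810639360000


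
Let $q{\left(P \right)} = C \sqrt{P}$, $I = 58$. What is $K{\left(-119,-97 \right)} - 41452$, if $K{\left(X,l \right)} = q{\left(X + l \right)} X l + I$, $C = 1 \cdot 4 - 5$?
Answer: $-41394 - 69258 i \sqrt{6} \approx -41394.0 - 1.6965 \cdot 10^{5} i$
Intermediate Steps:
$C = -1$ ($C = 4 - 5 = -1$)
$q{\left(P \right)} = - \sqrt{P}$
$K{\left(X,l \right)} = 58 - X l \sqrt{X + l}$ ($K{\left(X,l \right)} = - \sqrt{X + l} X l + 58 = - X \sqrt{X + l} l + 58 = - X l \sqrt{X + l} + 58 = 58 - X l \sqrt{X + l}$)
$K{\left(-119,-97 \right)} - 41452 = \left(58 - \left(-119\right) \left(-97\right) \sqrt{-119 - 97}\right) - 41452 = \left(58 - \left(-119\right) \left(-97\right) \sqrt{-216}\right) - 41452 = \left(58 - \left(-119\right) \left(-97\right) 6 i \sqrt{6}\right) - 41452 = \left(58 - 69258 i \sqrt{6}\right) - 41452 = -41394 - 69258 i \sqrt{6}$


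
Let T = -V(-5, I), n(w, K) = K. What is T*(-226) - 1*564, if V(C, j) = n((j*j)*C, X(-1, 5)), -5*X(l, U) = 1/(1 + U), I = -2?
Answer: -8573/15 ≈ -571.53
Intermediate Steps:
X(l, U) = -1/(5*(1 + U))
V(C, j) = -1/30 (V(C, j) = -1/(5 + 5*5) = -1/(5 + 25) = -1/30)
T = 1/30 (T = -1*(-1/30) = 1/30 ≈ 0.033333)
T*(-226) - 1*564 = (1/30)*(-226) - 1*564 = -113/15 - 564 = -8573/15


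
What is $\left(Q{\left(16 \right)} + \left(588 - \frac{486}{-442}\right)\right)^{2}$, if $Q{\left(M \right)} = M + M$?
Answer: $\frac{18841131169}{48841} \approx 3.8576 \cdot 10^{5}$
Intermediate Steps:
$Q{\left(M \right)} = 2 M$
$\left(Q{\left(16 \right)} + \left(588 - \frac{486}{-442}\right)\right)^{2} = \left(2 \cdot 16 + \left(588 - \frac{486}{-442}\right)\right)^{2} = \left(32 + \left(588 - - \frac{243}{221}\right)\right)^{2} = \left(32 + \left(588 + \frac{243}{221}\right)\right)^{2} = \left(32 + \frac{130191}{221}\right)^{2} = \left(\frac{137263}{221}\right)^{2} = \frac{18841131169}{48841}$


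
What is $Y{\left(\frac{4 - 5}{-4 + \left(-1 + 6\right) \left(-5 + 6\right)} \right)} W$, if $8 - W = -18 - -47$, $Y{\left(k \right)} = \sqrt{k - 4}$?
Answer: $- 21 i \sqrt{5} \approx - 46.957 i$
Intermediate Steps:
$Y{\left(k \right)} = \sqrt{-4 + k}$
$W = -21$ ($W = 8 - \left(-18 - -47\right) = 8 - \left(-18 + 47\right) = 8 - 29 = -21$)
$Y{\left(\frac{4 - 5}{-4 + \left(-1 + 6\right) \left(-5 + 6\right)} \right)} W = \sqrt{-4 + \frac{4 - 5}{-4 + \left(-1 + 6\right) \left(-5 + 6\right)}} \left(-21\right) = \sqrt{-4 - \frac{1}{-4 + 5 \cdot 1}} \left(-21\right) = \sqrt{-4 - \frac{1}{-4 + 5}} \left(-21\right) = \sqrt{-4 - 1^{-1}} \left(-21\right) = \sqrt{-4 - 1} \left(-21\right) = \sqrt{-5} \left(-21\right) = i \sqrt{5} \left(-21\right) = - 21 i \sqrt{5}$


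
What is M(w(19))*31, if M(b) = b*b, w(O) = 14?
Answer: 6076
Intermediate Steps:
M(b) = b**2
M(w(19))*31 = 14**2*31 = 196*31 = 6076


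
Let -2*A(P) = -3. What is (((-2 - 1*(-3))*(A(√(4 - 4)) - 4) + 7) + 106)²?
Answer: 48841/4 ≈ 12210.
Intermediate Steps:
A(P) = 3/2 (A(P) = -½*(-3) = 3/2)
(((-2 - 1*(-3))*(A(√(4 - 4)) - 4) + 7) + 106)² = (((-2 - 1*(-3))*(3/2 - 4) + 7) + 106)² = (((-2 + 3)*(-5/2) + 7) + 106)² = ((1*(-5/2) + 7) + 106)² = ((-5/2 + 7) + 106)² = (9/2 + 106)² = (221/2)² = 48841/4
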